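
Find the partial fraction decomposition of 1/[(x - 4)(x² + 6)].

Cover-up at x = 4: α = 1/(4² + 6) = 1/22. Then β = -α = -1/22, γ = -α·(0 + 4) = -2/11
Result: (1/22)/(x - 4) - ((1/22)x + 2/11)/(x² + 6)


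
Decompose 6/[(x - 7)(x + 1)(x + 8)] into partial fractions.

Using cover-up method: α = 1/20, β = -3/28, γ = 2/35
Result: (1/20)/(x - 7) - (3/28)/(x + 1) + (2/35)/(x + 8)


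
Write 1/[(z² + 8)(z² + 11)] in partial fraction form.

Coefficient matching gives P = R = 0, Q = 1/(11-8) = 1/3, S = -Q = -1/3
Result: (1/3)/(z² + 8) - (1/3)/(z² + 11)


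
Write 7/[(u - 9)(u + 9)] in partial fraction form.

7/(u - 9)(u + 9) = A/(u - 9) + B/(u + 9). A = 7/(9 + 9) = 7/18, B = 7/(-9 - 9) = -7/18
Result: (7/18)/(u - 9) - (7/18)/(u + 9)


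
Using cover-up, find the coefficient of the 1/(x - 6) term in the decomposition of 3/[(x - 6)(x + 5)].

Cover (x - 6), set x=6: 3/((x + 5) at x=6) = 3/(11) = 3/11


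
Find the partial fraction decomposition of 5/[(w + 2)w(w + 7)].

Using cover-up method: A = -1/2, B = 5/14, C = 1/7
Result: (-1/2)/(w + 2) + (5/14)/w + (1/7)/(w + 7)


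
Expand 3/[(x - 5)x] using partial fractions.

3/(x - 5)x = P/(x - 5) + Q/x. P = 3/(5 - 0) = 3/5, Q = 3/(0 - 5) = -3/5
Result: (3/5)/(x - 5) - (3/5)/x


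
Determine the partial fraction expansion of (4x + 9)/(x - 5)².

(4x + 9) = α(x - 5) + β. At x = 5: β = 4·5 + 9 = 29. Coeff of x: α = 4
Result: 4/(x - 5) + 29/(x - 5)²


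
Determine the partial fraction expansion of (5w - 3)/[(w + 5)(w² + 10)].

At w=-5: A = (5·(-5) - 3)/((-5)² + 10) = -4/5. B = -A = 4/5, C = 5 - (-5)·A = 1
Result: (-4/5)/(w + 5) + ((4/5)w + 1)/(w² + 10)


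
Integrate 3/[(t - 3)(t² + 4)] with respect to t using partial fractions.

Cover-up at t=3: α = 3/(3²+4) = 3/13. Coeff matching: β = -3/13, γ = -9/13. Decomposition: (3/13)/(t - 3) - ((3/13)t + 9/13)/(t² + 4). Integrate: linear → ln, quadratic → (1/2)ln + arctan: (3/13) ln|(t - 3)| - (3/26) ln(t² + 4) - (9/26) arctan(t/2) + C


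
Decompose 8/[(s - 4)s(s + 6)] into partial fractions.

Using cover-up method: α = 1/5, β = -1/3, γ = 2/15
Result: (1/5)/(s - 4) - (1/3)/s + (2/15)/(s + 6)


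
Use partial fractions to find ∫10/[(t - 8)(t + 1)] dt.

Decompose: 10/[(t - 8)(t + 1)] = (10/9)/(t - 8) - (10/9)/(t + 1). Integrate each term: (10/9) ln|(t - 8)| - (10/9) ln|(t + 1)| + C


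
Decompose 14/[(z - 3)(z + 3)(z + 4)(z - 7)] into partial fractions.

Using Heaviside cover-up: (-1/12)/(z - 3) + (7/30)/(z + 3) - (2/11)/(z + 4) + (7/220)/(z - 7)


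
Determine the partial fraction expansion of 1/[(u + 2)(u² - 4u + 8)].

Cover-up at u = -2: A = 1/((-2)² - 4·(-2) + 8) = 1/20. Then B = -A = -1/20, C = -A·(-4 - 2) = 3/10
Result: (1/20)/(u + 2) - ((1/20)u - 3/10)/(u² - 4u + 8)


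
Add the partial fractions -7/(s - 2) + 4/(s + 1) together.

Common denominator (s - 2)(s + 1). Numerator: -7(s + 1) + 4(s - 2) = (-7s - 7) + (4s - 8) = -3s - 15
Result: (-3s - 15)/[(s - 2)(s + 1)]


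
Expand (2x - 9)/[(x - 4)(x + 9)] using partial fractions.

At x=4: α = (2·4 - 9)/(4 + 9) = -1/13. At x=-9: β = (2·(-9) - 9)/(-9 - 4) = 27/13
Result: (-1/13)/(x - 4) + (27/13)/(x + 9)


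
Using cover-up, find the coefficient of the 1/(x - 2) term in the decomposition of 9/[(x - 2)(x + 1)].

Cover (x - 2), set x=2: 9/((x + 1) at x=2) = 9/(3) = 3


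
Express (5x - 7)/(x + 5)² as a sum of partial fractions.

(5x - 7) = P(x + 5) + Q. At x = -5: Q = 5·(-5) - 7 = -32. Coeff of x: P = 5
Result: 5/(x + 5) - 32/(x + 5)²


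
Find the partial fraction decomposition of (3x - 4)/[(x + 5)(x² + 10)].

At x=-5: P = (3·(-5) - 4)/((-5)² + 10) = -19/35. Q = -P = 19/35, R = 3 - (-5)·P = 2/7
Result: (-19/35)/(x + 5) + ((19/35)x + 2/7)/(x² + 10)


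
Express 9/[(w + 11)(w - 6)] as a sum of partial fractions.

9/(w + 11)(w - 6) = α/(w + 11) + β/(w - 6). α = 9/(-11 - 6) = -9/17, β = 9/(6 + 11) = 9/17
Result: (-9/17)/(w + 11) + (9/17)/(w - 6)


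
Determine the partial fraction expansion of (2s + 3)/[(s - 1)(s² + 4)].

At s=1: P = (2·1 + 3)/(1² + 4) = 1. Q = -P = -1, R = 2 - 1·P = 1
Result: 1/(s - 1) - (s - 1)/(s² + 4)


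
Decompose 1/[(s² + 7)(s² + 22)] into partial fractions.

Coefficient matching gives P = R = 0, Q = 1/(22-7) = 1/15, S = -Q = -1/15
Result: (1/15)/(s² + 7) - (1/15)/(s² + 22)


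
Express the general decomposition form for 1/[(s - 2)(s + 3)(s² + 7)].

Two linear + quadratic: A/(s - 2) + B/(s + 3) + (Cs + D)/(s² + 7)


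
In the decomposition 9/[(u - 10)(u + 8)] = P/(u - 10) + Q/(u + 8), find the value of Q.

Cover-up at u = -8: Q = 9/(-8 - 10) = -9/18 = -1/2


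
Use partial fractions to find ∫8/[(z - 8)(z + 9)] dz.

Decompose: 8/[(z - 8)(z + 9)] = (8/17)/(z - 8) - (8/17)/(z + 9). Integrate each term: (8/17) ln|(z - 8)| - (8/17) ln|(z + 9)| + C


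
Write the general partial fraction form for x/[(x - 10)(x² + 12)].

Linear + irreducible quadratic: P/(x - 10) + (Qx + R)/(x² + 12)


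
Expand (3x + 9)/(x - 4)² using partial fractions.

(3x + 9) = α(x - 4) + β. At x = 4: β = 3·4 + 9 = 21. Coeff of x: α = 3
Result: 3/(x - 4) + 21/(x - 4)²


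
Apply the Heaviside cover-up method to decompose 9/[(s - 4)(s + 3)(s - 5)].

Cover (s - 4), s=4: A = 9/[(4 + 3)(4 - 5)] = -9/7. Cover (s + 3), s=-3: B = 9/[(-3 - 4)(-3 - 5)] = 9/56. Cover (s - 5), s=5: C = 9/[(5 - 4)(5 + 3)] = 9/8.
Result: (-9/7)/(s - 4) + (9/56)/(s + 3) + (9/8)/(s - 5)


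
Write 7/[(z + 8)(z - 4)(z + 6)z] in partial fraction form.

Using Heaviside cover-up: (-7/192)/(z + 8) + (7/480)/(z - 4) + (7/120)/(z + 6) - (7/192)/z


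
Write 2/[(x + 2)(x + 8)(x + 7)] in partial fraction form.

Using cover-up method: A = 1/15, B = 1/3, C = -2/5
Result: (1/15)/(x + 2) + (1/3)/(x + 8) - (2/5)/(x + 7)


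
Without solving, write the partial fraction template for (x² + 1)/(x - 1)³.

Repeated linear factor (power 3): P/(x - 1) + Q/(x - 1)² + R/(x - 1)³


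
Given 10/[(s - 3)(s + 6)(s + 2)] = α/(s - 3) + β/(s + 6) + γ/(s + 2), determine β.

Cover-up at s = -6: β = 10/[(-6 - 3)(-6 + 2)] = 10/[(-9)(-4)] = 10/36 = 5/18


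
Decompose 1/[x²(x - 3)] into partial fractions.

Cover-up at x=3: γ = 1/(3 - 0)² = 1/9. Cover-up at x=0: β = 1/(0 - 3) = -1/3. Comparing x² coeff: α = -γ = -1/9
Result: (-1/9)/x - (1/3)/x² + (1/9)/(x - 3)


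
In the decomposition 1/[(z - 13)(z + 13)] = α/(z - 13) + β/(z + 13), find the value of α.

Cover-up at z = 13: α = 1/(13 + 13) = 1/26


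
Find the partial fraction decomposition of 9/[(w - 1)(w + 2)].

9/(w - 1)(w + 2) = α/(w - 1) + β/(w + 2). α = 9/(1 + 2) = 3, β = 9/(-2 - 1) = -3
Result: 3/(w - 1) - 3/(w + 2)


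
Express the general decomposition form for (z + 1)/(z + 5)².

Repeated linear factor: α/(z + 5) + β/(z + 5)²


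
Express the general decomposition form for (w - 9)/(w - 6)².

Repeated linear factor: A/(w - 6) + B/(w - 6)²


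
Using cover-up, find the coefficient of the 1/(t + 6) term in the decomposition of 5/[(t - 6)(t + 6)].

Cover (t + 6), set t=-6: 5/((t - 6) at t=-6) = 5/(-12) = -5/12


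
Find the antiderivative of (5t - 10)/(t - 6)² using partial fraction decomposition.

Decompose: P = 5, Q = 5·6 - 10 = 20, so (5t - 10)/(t - 6)² = 5/(t - 6) + 20/(t - 6)². Integrate: ∫ P/(t - 6) dt = 5 ln|(t - 6)|; ∫ Q/(t - 6)² dt = -20/(t - 6). Sum: 5 ln|(t - 6)| - 20/(t - 6) + C


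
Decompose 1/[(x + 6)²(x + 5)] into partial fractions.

Cover-up at x=-5: C = 1/(-5 + 6)² = 1. Cover-up at x=-6: B = 1/(-6 + 5) = -1. Comparing x² coeff: A = -C = -1
Result: -1/(x + 6) - 1/(x + 6)² + 1/(x + 5)


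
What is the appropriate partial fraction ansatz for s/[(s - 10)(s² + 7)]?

Linear + irreducible quadratic: A/(s - 10) + (Bs + C)/(s² + 7)


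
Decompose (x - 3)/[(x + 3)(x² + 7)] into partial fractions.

At x=-3: α = (1·(-3) - 3)/((-3)² + 7) = -3/8. β = -α = 3/8, γ = 1 - (-3)·α = -1/8
Result: (-3/8)/(x + 3) + ((3/8)x - 1/8)/(x² + 7)


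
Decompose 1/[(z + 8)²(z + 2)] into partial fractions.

Cover-up at z=-2: C = 1/(-2 + 8)² = 1/36. Cover-up at z=-8: B = 1/(-8 + 2) = -1/6. Comparing z² coeff: A = -C = -1/36
Result: (-1/36)/(z + 8) - (1/6)/(z + 8)² + (1/36)/(z + 2)


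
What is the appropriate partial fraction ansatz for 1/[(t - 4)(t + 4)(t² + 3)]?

Two linear + quadratic: P/(t - 4) + Q/(t + 4) + (Rt + S)/(t² + 3)


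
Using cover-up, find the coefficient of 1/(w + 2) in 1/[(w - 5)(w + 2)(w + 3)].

Cover (w + 2), set w=-2: 1/[(-2 - 5)(-2 + 3)] = -1/7


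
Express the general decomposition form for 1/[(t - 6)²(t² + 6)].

Repeated linear + quadratic: P/(t - 6) + Q/(t - 6)² + (Rt + S)/(t² + 6)


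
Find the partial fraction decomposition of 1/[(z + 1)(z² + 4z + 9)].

Cover-up at z = -1: A = 1/((-1)² + 4·(-1) + 9) = 1/6. Then B = -A = -1/6, C = -A·(4 - 1) = -1/2
Result: (1/6)/(z + 1) - ((1/6)z + 1/2)/(z² + 4z + 9)


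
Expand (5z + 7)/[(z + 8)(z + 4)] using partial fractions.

At z=-8: A = (5·(-8) + 7)/(-8 + 4) = 33/4. At z=-4: B = (5·(-4) + 7)/(-4 + 8) = -13/4
Result: (33/4)/(z + 8) - (13/4)/(z + 4)


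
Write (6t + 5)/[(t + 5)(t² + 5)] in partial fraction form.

At t=-5: α = (6·(-5) + 5)/((-5)² + 5) = -5/6. β = -α = 5/6, γ = 6 - (-5)·α = 11/6
Result: (-5/6)/(t + 5) + ((5/6)t + 11/6)/(t² + 5)


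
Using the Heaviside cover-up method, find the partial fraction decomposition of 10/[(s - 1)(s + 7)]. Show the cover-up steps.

Cover (s - 1): set s=1, get A = 10/(1 + 7) = 5/4. Cover (s + 7): set s=-7, get B = 10/(-7 - 1) = -5/4.
Result: (5/4)/(s - 1) - (5/4)/(s + 7)


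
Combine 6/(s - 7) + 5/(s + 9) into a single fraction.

Common denominator (s - 7)(s + 9). Numerator: 6(s + 9) + 5(s - 7) = (6s + 54) + (5s - 35) = 11s + 19
Result: (11s + 19)/[(s - 7)(s + 9)]


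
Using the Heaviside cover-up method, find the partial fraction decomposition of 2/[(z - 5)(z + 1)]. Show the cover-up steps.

Cover (z - 5): set z=5, get α = 2/(5 + 1) = 1/3. Cover (z + 1): set z=-1, get β = 2/(-1 - 5) = -1/3.
Result: (1/3)/(z - 5) - (1/3)/(z + 1)


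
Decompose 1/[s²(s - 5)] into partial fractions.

Cover-up at s=5: γ = 1/(5 - 0)² = 1/25. Cover-up at s=0: β = 1/(0 - 5) = -1/5. Comparing s² coeff: α = -γ = -1/25
Result: (-1/25)/s - (1/5)/s² + (1/25)/(s - 5)


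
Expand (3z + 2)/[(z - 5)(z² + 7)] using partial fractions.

At z=5: α = (3·5 + 2)/(5² + 7) = 17/32. β = -α = -17/32, γ = 3 - 5·α = 11/32
Result: (17/32)/(z - 5) - ((17/32)z - 11/32)/(z² + 7)


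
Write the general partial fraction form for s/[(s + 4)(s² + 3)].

Linear + irreducible quadratic: A/(s + 4) + (Bs + C)/(s² + 3)


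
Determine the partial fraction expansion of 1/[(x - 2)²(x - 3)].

Cover-up at x=3: γ = 1/(3 - 2)² = 1. Cover-up at x=2: β = 1/(2 - 3) = -1. Comparing x² coeff: α = -γ = -1
Result: -1/(x - 2) - 1/(x - 2)² + 1/(x - 3)


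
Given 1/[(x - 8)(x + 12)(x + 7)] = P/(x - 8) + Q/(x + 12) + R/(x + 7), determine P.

Cover-up at x = 8: P = 1/[(8 + 12)(8 + 7)] = 1/[(20)(15)] = 1/300


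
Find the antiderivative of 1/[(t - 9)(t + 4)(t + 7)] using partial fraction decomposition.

Cover-up: A = 1/208, B = -1/39, C = 1/48. Decomposition: (1/208)/(t - 9) - (1/39)/(t + 4) + (1/48)/(t + 7). Integrate each term: (1/208) ln|(t - 9)| - (1/39) ln|(t + 4)| + (1/48) ln|(t + 7)| + C


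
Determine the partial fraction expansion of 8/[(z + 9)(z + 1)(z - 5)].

Using cover-up method: P = 1/14, Q = -1/6, R = 2/21
Result: (1/14)/(z + 9) - (1/6)/(z + 1) + (2/21)/(z - 5)


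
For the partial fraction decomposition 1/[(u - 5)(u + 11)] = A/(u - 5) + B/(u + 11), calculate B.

Cover-up at u = -11: B = 1/(-11 - 5) = -1/16


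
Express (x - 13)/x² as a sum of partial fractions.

(x - 13) = αx + β. At x = 0: β = 1·0 - 13 = -13. Coeff of x: α = 1
Result: 1/x - 13/x²


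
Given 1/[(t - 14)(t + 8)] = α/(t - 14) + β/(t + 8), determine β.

Cover-up at t = -8: β = 1/(-8 - 14) = -1/22


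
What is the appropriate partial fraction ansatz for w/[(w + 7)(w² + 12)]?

Linear + irreducible quadratic: A/(w + 7) + (Bw + C)/(w² + 12)


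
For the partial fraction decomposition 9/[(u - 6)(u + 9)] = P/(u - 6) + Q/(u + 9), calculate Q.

Cover-up at u = -9: Q = 9/(-9 - 6) = -9/15 = -3/5


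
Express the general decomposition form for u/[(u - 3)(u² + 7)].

Linear + irreducible quadratic: P/(u - 3) + (Qu + R)/(u² + 7)


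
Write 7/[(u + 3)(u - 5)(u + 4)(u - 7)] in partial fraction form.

Using Heaviside cover-up: (7/80)/(u + 3) - (7/144)/(u - 5) - (7/99)/(u + 4) + (7/220)/(u - 7)


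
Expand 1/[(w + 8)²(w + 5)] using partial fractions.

Cover-up at w=-5: R = 1/(-5 + 8)² = 1/9. Cover-up at w=-8: Q = 1/(-8 + 5) = -1/3. Comparing w² coeff: P = -R = -1/9
Result: (-1/9)/(w + 8) - (1/3)/(w + 8)² + (1/9)/(w + 5)


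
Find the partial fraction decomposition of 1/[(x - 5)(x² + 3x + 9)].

Cover-up at x = 5: P = 1/(5² + 3·5 + 9) = 1/49. Then Q = -P = -1/49, R = -P·(3 + 5) = -8/49
Result: (1/49)/(x - 5) - ((1/49)x + 8/49)/(x² + 3x + 9)


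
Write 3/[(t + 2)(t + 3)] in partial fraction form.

3/(t + 2)(t + 3) = α/(t + 2) + β/(t + 3). α = 3/(-2 + 3) = 3, β = 3/(-3 + 2) = -3
Result: 3/(t + 2) - 3/(t + 3)


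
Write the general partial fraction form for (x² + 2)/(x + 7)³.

Repeated linear factor (power 3): P/(x + 7) + Q/(x + 7)² + R/(x + 7)³


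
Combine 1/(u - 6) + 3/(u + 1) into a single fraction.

Common denominator (u - 6)(u + 1). Numerator: 1(u + 1) + 3(u - 6) = (u + 1) + (3u - 18) = 4u - 17
Result: (4u - 17)/[(u - 6)(u + 1)]


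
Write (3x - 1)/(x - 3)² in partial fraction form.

(3x - 1) = P(x - 3) + Q. At x = 3: Q = 3·3 - 1 = 8. Coeff of x: P = 3
Result: 3/(x - 3) + 8/(x - 3)²


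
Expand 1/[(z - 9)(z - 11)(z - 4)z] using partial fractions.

Using Heaviside cover-up: (-1/90)/(z - 9) + (1/154)/(z - 11) + (1/140)/(z - 4) - (1/396)/z


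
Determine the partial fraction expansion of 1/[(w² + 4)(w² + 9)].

Coefficient matching gives A = C = 0, B = 1/(9-4) = 1/5, D = -B = -1/5
Result: (1/5)/(w² + 4) - (1/5)/(w² + 9)


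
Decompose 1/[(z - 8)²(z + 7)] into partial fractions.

Cover-up at z=-7: C = 1/(-7 - 8)² = 1/225. Cover-up at z=8: B = 1/(8 + 7) = 1/15. Comparing z² coeff: A = -C = -1/225
Result: (-1/225)/(z - 8) + (1/15)/(z - 8)² + (1/225)/(z + 7)


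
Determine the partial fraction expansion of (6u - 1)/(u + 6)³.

(6u - 1) = α(u + 6)² + β(u + 6) + γ. At u = -6: γ = 6·(-6) - 1 = -37. Coefficients: α = 0, β = 6
Result: 6/(u + 6)² - 37/(u + 6)³


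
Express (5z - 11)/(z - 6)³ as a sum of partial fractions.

(5z - 11) = P(z - 6)² + Q(z - 6) + R. At z = 6: R = 5·6 - 11 = 19. Coefficients: P = 0, Q = 5
Result: 5/(z - 6)² + 19/(z - 6)³


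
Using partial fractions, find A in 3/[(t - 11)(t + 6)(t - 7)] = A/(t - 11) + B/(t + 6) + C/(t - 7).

Cover-up at t = 11: A = 3/[(11 + 6)(11 - 7)] = 3/[(17)(4)] = 3/68


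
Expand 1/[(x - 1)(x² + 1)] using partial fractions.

Cover-up at x = 1: α = 1/(1² + 1) = 1/2. Then β = -α = -1/2, γ = -α·(0 + 1) = -1/2
Result: (1/2)/(x - 1) - ((1/2)x + 1/2)/(x² + 1)


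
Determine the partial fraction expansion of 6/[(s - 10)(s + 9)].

6/(s - 10)(s + 9) = P/(s - 10) + Q/(s + 9). P = 6/(10 + 9) = 6/19, Q = 6/(-9 - 10) = -6/19
Result: (6/19)/(s - 10) - (6/19)/(s + 9)


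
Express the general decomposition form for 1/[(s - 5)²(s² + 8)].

Repeated linear + quadratic: P/(s - 5) + Q/(s - 5)² + (Rs + S)/(s² + 8)


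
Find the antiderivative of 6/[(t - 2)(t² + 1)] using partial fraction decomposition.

Cover-up at t=2: α = 6/(2²+1) = 6/5. Coeff matching: β = -6/5, γ = -12/5. Decomposition: (6/5)/(t - 2) - ((6/5)t + 12/5)/(t² + 1). Integrate: linear → ln, quadratic → (1/2)ln + arctan: (6/5) ln|(t - 2)| - (3/5) ln(t² + 1) - (12/5) arctan(t) + C


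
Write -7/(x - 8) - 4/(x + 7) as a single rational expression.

Common denominator (x - 8)(x + 7). Numerator: -7(x + 7) - 4(x - 8) = (-7x - 49) - (4x - 32) = -11x - 17
Result: (-11x - 17)/[(x - 8)(x + 7)]


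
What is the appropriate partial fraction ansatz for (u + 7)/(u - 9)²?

Repeated linear factor: A/(u - 9) + B/(u - 9)²


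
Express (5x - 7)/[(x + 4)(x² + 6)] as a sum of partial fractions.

At x=-4: A = (5·(-4) - 7)/((-4)² + 6) = -27/22. B = -A = 27/22, C = 5 - (-4)·A = 1/11
Result: (-27/22)/(x + 4) + ((27/22)x + 1/11)/(x² + 6)


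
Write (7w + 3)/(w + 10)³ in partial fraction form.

(7w + 3) = A(w + 10)² + B(w + 10) + C. At w = -10: C = 7·(-10) + 3 = -67. Coefficients: A = 0, B = 7
Result: 7/(w + 10)² - 67/(w + 10)³


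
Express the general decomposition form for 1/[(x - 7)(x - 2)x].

Three distinct linear factors: α/(x - 7) + β/(x - 2) + γ/x


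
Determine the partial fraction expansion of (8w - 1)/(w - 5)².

(8w - 1) = A(w - 5) + B. At w = 5: B = 8·5 - 1 = 39. Coeff of w: A = 8
Result: 8/(w - 5) + 39/(w - 5)²


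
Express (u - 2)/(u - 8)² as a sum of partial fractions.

(u - 2) = α(u - 8) + β. At u = 8: β = 1·8 - 2 = 6. Coeff of u: α = 1
Result: 1/(u - 8) + 6/(u - 8)²


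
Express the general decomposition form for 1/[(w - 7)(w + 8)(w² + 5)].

Two linear + quadratic: α/(w - 7) + β/(w + 8) + (γw + δ)/(w² + 5)


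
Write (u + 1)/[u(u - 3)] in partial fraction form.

At u=0: α = (1·0 + 1)/(0 - 3) = -1/3. At u=3: β = (1·3 + 1)/(3 - 0) = 4/3
Result: (-1/3)/u + (4/3)/(u - 3)


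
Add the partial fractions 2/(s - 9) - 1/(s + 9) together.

Common denominator (s - 9)(s + 9). Numerator: 2(s + 9) - 1(s - 9) = (2s + 18) - (s - 9) = s + 27
Result: (s + 27)/[(s - 9)(s + 9)]


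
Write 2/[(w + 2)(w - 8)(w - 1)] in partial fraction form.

Using cover-up method: α = 1/15, β = 1/35, γ = -2/21
Result: (1/15)/(w + 2) + (1/35)/(w - 8) - (2/21)/(w - 1)


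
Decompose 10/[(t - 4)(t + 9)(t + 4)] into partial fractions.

Using cover-up method: A = 5/52, B = 2/13, C = -1/4
Result: (5/52)/(t - 4) + (2/13)/(t + 9) - (1/4)/(t + 4)


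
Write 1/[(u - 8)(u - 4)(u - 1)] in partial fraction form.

Using cover-up method: A = 1/28, B = -1/12, C = 1/21
Result: (1/28)/(u - 8) - (1/12)/(u - 4) + (1/21)/(u - 1)


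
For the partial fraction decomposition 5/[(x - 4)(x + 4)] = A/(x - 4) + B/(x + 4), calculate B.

Cover-up at x = -4: B = 5/(-4 - 4) = -5/8


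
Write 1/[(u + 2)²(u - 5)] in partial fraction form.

Cover-up at u=5: γ = 1/(5 + 2)² = 1/49. Cover-up at u=-2: β = 1/(-2 - 5) = -1/7. Comparing u² coeff: α = -γ = -1/49
Result: (-1/49)/(u + 2) - (1/7)/(u + 2)² + (1/49)/(u - 5)


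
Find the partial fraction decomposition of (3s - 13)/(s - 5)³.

(3s - 13) = P(s - 5)² + Q(s - 5) + R. At s = 5: R = 3·5 - 13 = 2. Coefficients: P = 0, Q = 3
Result: 3/(s - 5)² + 2/(s - 5)³


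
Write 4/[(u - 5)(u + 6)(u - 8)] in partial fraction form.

Using cover-up method: A = -4/33, B = 2/77, C = 2/21
Result: (-4/33)/(u - 5) + (2/77)/(u + 6) + (2/21)/(u - 8)


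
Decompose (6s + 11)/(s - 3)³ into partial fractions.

(6s + 11) = P(s - 3)² + Q(s - 3) + R. At s = 3: R = 6·3 + 11 = 29. Coefficients: P = 0, Q = 6
Result: 6/(s - 3)² + 29/(s - 3)³


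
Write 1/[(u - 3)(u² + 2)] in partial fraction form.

Cover-up at u = 3: P = 1/(3² + 2) = 1/11. Then Q = -P = -1/11, R = -P·(0 + 3) = -3/11
Result: (1/11)/(u - 3) - ((1/11)u + 3/11)/(u² + 2)


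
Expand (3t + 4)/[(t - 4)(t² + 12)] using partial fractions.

At t=4: A = (3·4 + 4)/(4² + 12) = 4/7. B = -A = -4/7, C = 3 - 4·A = 5/7
Result: (4/7)/(t - 4) - ((4/7)t - 5/7)/(t² + 12)


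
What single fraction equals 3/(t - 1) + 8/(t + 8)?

Common denominator (t - 1)(t + 8). Numerator: 3(t + 8) + 8(t - 1) = (3t + 24) + (8t - 8) = 11t + 16
Result: (11t + 16)/[(t - 1)(t + 8)]


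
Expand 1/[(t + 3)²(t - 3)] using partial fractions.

Cover-up at t=3: C = 1/(3 + 3)² = 1/36. Cover-up at t=-3: B = 1/(-3 - 3) = -1/6. Comparing t² coeff: A = -C = -1/36
Result: (-1/36)/(t + 3) - (1/6)/(t + 3)² + (1/36)/(t - 3)


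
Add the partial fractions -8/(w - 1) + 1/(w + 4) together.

Common denominator (w - 1)(w + 4). Numerator: -8(w + 4) + 1(w - 1) = (-8w - 32) + (w - 1) = -7w - 33
Result: (-7w - 33)/[(w - 1)(w + 4)]


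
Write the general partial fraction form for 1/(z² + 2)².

Repeated quadratic factor: (αz + β)/(z² + 2) + (γz + δ)/(z² + 2)²


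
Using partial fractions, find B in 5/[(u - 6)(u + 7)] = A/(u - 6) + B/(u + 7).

Cover-up at u = -7: B = 5/(-7 - 6) = -5/13


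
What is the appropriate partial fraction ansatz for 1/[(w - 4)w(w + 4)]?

Three distinct linear factors: P/(w - 4) + Q/w + R/(w + 4)


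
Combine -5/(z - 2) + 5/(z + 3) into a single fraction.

Common denominator (z - 2)(z + 3). Numerator: -5(z + 3) + 5(z - 2) = (-5z - 15) + (5z - 10) = -25
Result: (-25)/[(z - 2)(z + 3)]


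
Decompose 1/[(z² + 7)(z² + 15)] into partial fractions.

Coefficient matching gives A = C = 0, B = 1/(15-7) = 1/8, D = -B = -1/8
Result: (1/8)/(z² + 7) - (1/8)/(z² + 15)


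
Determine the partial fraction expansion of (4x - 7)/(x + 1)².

(4x - 7) = α(x + 1) + β. At x = -1: β = 4·(-1) - 7 = -11. Coeff of x: α = 4
Result: 4/(x + 1) - 11/(x + 1)²


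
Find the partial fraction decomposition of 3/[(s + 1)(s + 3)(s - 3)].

Using cover-up method: α = -3/8, β = 1/4, γ = 1/8
Result: (-3/8)/(s + 1) + (1/4)/(s + 3) + (1/8)/(s - 3)


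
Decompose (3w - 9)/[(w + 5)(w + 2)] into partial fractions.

At w=-5: P = (3·(-5) - 9)/(-5 + 2) = 8. At w=-2: Q = (3·(-2) - 9)/(-2 + 5) = -5
Result: 8/(w + 5) - 5/(w + 2)


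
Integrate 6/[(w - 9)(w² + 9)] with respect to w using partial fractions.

Cover-up at w=9: α = 6/(9²+9) = 1/15. Coeff matching: β = -1/15, γ = -3/5. Decomposition: (1/15)/(w - 9) - ((1/15)w + 3/5)/(w² + 9). Integrate: linear → ln, quadratic → (1/2)ln + arctan: (1/15) ln|(w - 9)| - (1/30) ln(w² + 9) - (1/5) arctan(w/3) + C


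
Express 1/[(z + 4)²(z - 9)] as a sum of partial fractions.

Cover-up at z=9: R = 1/(9 + 4)² = 1/169. Cover-up at z=-4: Q = 1/(-4 - 9) = -1/13. Comparing z² coeff: P = -R = -1/169
Result: (-1/169)/(z + 4) - (1/13)/(z + 4)² + (1/169)/(z - 9)


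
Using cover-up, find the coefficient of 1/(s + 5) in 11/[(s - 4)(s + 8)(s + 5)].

Cover (s + 5), set s=-5: 11/[(-5 - 4)(-5 + 8)] = -11/27


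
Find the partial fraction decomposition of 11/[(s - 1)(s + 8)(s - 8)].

Using cover-up method: A = -11/63, B = 11/144, C = 11/112
Result: (-11/63)/(s - 1) + (11/144)/(s + 8) + (11/112)/(s - 8)


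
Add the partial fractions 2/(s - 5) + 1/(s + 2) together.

Common denominator (s - 5)(s + 2). Numerator: 2(s + 2) + 1(s - 5) = (2s + 4) + (s - 5) = 3s - 1
Result: (3s - 1)/[(s - 5)(s + 2)]


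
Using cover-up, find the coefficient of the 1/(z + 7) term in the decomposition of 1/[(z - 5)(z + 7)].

Cover (z + 7), set z=-7: 1/((z - 5) at z=-7) = 1/(-12) = -1/12


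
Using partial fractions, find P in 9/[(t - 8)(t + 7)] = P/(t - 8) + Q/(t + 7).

Cover-up at t = 8: P = 9/(8 + 7) = 9/15 = 3/5


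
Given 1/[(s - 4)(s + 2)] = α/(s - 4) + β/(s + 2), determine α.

Cover-up at s = 4: α = 1/(4 + 2) = 1/6


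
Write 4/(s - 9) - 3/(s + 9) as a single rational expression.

Common denominator (s - 9)(s + 9). Numerator: 4(s + 9) - 3(s - 9) = (4s + 36) - (3s - 27) = s + 63
Result: (s + 63)/[(s - 9)(s + 9)]


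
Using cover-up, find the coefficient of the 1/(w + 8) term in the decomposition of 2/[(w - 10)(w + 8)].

Cover (w + 8), set w=-8: 2/((w - 10) at w=-8) = 2/(-18) = -1/9


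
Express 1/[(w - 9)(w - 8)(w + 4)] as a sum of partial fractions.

Using cover-up method: P = 1/13, Q = -1/12, R = 1/156
Result: (1/13)/(w - 9) - (1/12)/(w - 8) + (1/156)/(w + 4)


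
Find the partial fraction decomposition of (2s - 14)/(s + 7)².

(2s - 14) = P(s + 7) + Q. At s = -7: Q = 2·(-7) - 14 = -28. Coeff of s: P = 2
Result: 2/(s + 7) - 28/(s + 7)²


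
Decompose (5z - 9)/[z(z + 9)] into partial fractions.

At z=0: P = (5·0 - 9)/(0 + 9) = -1. At z=-9: Q = (5·(-9) - 9)/(-9 - 0) = 6
Result: -1/z + 6/(z + 9)


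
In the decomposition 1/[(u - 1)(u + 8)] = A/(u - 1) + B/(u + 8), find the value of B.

Cover-up at u = -8: B = 1/(-8 - 1) = -1/9


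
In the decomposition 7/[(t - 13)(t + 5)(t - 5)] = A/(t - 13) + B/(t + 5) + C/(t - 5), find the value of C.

Cover-up at t = 5: C = 7/[(5 - 13)(5 + 5)] = 7/[(-8)(10)] = -7/80


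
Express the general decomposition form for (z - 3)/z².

Repeated linear factor: P/z + Q/z²


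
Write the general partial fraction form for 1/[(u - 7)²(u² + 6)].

Repeated linear + quadratic: P/(u - 7) + Q/(u - 7)² + (Ru + S)/(u² + 6)


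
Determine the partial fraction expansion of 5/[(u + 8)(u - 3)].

5/(u + 8)(u - 3) = A/(u + 8) + B/(u - 3). A = 5/(-8 - 3) = -5/11, B = 5/(3 + 8) = 5/11
Result: (-5/11)/(u + 8) + (5/11)/(u - 3)


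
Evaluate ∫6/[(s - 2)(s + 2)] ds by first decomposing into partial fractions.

Decompose: 6/[(s - 2)(s + 2)] = (3/2)/(s - 2) - (3/2)/(s + 2). Integrate each term: (3/2) ln|(s - 2)| - (3/2) ln|(s + 2)| + C


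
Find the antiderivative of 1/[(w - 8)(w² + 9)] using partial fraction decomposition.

Cover-up at w=8: P = 1/(8²+9) = 1/73. Coeff matching: Q = -1/73, R = -8/73. Decomposition: (1/73)/(w - 8) - ((1/73)w + 8/73)/(w² + 9). Integrate: linear → ln, quadratic → (1/2)ln + arctan: (1/73) ln|(w - 8)| - (1/146) ln(w² + 9) - (8/219) arctan(w/3) + C


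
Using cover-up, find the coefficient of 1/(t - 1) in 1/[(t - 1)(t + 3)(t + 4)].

Cover (t - 1), set t=1: 1/[(1 + 3)(1 + 4)] = 1/20


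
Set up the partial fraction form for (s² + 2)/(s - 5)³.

Repeated linear factor (power 3): α/(s - 5) + β/(s - 5)² + γ/(s - 5)³


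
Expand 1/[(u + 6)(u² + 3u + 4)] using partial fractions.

Cover-up at u = -6: P = 1/((-6)² + 3·(-6) + 4) = 1/22. Then Q = -P = -1/22, R = -P·(3 - 6) = 3/22
Result: (1/22)/(u + 6) - ((1/22)u - 3/22)/(u² + 3u + 4)


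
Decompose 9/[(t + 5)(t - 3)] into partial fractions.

9/(t + 5)(t - 3) = P/(t + 5) + Q/(t - 3). P = 9/(-5 - 3) = -9/8, Q = 9/(3 + 5) = 9/8
Result: (-9/8)/(t + 5) + (9/8)/(t - 3)


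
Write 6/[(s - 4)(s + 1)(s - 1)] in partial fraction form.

Using cover-up method: A = 2/5, B = 3/5, C = -1
Result: (2/5)/(s - 4) + (3/5)/(s + 1) - 1/(s - 1)


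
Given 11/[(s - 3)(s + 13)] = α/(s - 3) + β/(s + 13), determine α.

Cover-up at s = 3: α = 11/(3 + 13) = 11/16


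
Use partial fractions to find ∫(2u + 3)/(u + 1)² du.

Decompose: A = 2, B = 2·(-1) + 3 = 1, so (2u + 3)/(u + 1)² = 2/(u + 1) + 1/(u + 1)². Integrate: ∫ A/(u + 1) du = 2 ln|(u + 1)|; ∫ B/(u + 1)² du = -1/(u + 1). Sum: 2 ln|(u + 1)| - 1/(u + 1) + C


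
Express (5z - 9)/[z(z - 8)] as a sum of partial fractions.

At z=0: P = (5·0 - 9)/(0 - 8) = 9/8. At z=8: Q = (5·8 - 9)/(8 - 0) = 31/8
Result: (9/8)/z + (31/8)/(z - 8)


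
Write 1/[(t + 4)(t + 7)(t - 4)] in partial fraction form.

Using cover-up method: P = -1/24, Q = 1/33, R = 1/88
Result: (-1/24)/(t + 4) + (1/33)/(t + 7) + (1/88)/(t - 4)


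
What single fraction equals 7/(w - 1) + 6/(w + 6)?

Common denominator (w - 1)(w + 6). Numerator: 7(w + 6) + 6(w - 1) = (7w + 42) + (6w - 6) = 13w + 36
Result: (13w + 36)/[(w - 1)(w + 6)]


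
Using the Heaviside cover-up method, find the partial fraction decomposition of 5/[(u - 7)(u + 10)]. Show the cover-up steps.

Cover (u - 7): set u=7, get A = 5/(7 + 10) = 5/17. Cover (u + 10): set u=-10, get B = 5/(-10 - 7) = -5/17.
Result: (5/17)/(u - 7) - (5/17)/(u + 10)


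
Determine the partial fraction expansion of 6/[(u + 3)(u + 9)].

6/(u + 3)(u + 9) = A/(u + 3) + B/(u + 9). A = 6/(-3 + 9) = 1, B = 6/(-9 + 3) = -1
Result: 1/(u + 3) - 1/(u + 9)


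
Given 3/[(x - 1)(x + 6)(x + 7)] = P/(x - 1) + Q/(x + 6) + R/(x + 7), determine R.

Cover-up at x = -7: R = 3/[(-7 - 1)(-7 + 6)] = 3/[(-8)(-1)] = 3/8


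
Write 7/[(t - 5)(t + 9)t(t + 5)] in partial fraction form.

Using Heaviside cover-up: (1/100)/(t - 5) - (1/72)/(t + 9) - (7/225)/t + (7/200)/(t + 5)


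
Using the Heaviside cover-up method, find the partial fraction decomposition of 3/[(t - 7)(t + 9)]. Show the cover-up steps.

Cover (t - 7): set t=7, get A = 3/(7 + 9) = 3/16. Cover (t + 9): set t=-9, get B = 3/(-9 - 7) = -3/16.
Result: (3/16)/(t - 7) - (3/16)/(t + 9)


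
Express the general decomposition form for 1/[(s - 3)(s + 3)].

Distinct linear factors: α/(s - 3) + β/(s + 3)


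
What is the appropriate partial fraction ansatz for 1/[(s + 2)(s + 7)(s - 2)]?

Three distinct linear factors: A/(s + 2) + B/(s + 7) + C/(s - 2)


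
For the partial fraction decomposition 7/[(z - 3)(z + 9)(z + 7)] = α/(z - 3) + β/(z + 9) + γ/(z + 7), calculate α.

Cover-up at z = 3: α = 7/[(3 + 9)(3 + 7)] = 7/[(12)(10)] = 7/120


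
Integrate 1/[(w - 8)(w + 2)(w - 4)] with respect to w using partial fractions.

Cover-up: α = 1/40, β = 1/60, γ = -1/24. Decomposition: (1/40)/(w - 8) + (1/60)/(w + 2) - (1/24)/(w - 4). Integrate each term: (1/40) ln|(w - 8)| + (1/60) ln|(w + 2)| - (1/24) ln|(w - 4)| + C


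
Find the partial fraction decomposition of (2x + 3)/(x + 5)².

(2x + 3) = α(x + 5) + β. At x = -5: β = 2·(-5) + 3 = -7. Coeff of x: α = 2
Result: 2/(x + 5) - 7/(x + 5)²


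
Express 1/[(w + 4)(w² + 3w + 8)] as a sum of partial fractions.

Cover-up at w = -4: A = 1/((-4)² + 3·(-4) + 8) = 1/12. Then B = -A = -1/12, C = -A·(3 - 4) = 1/12
Result: (1/12)/(w + 4) - ((1/12)w - 1/12)/(w² + 3w + 8)


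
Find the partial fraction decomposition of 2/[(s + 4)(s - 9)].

2/(s + 4)(s - 9) = A/(s + 4) + B/(s - 9). A = 2/(-4 - 9) = -2/13, B = 2/(9 + 4) = 2/13
Result: (-2/13)/(s + 4) + (2/13)/(s - 9)


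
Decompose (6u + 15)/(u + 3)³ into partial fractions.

(6u + 15) = A(u + 3)² + B(u + 3) + C. At u = -3: C = 6·(-3) + 15 = -3. Coefficients: A = 0, B = 6
Result: 6/(u + 3)² - 3/(u + 3)³


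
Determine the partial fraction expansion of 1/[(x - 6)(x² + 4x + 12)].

Cover-up at x = 6: A = 1/(6² + 4·6 + 12) = 1/72. Then B = -A = -1/72, C = -A·(4 + 6) = -5/36
Result: (1/72)/(x - 6) - ((1/72)x + 5/36)/(x² + 4x + 12)


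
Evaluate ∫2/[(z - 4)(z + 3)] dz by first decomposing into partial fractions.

Decompose: 2/[(z - 4)(z + 3)] = (2/7)/(z - 4) - (2/7)/(z + 3). Integrate each term: (2/7) ln|(z - 4)| - (2/7) ln|(z + 3)| + C


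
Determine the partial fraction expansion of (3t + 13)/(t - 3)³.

(3t + 13) = P(t - 3)² + Q(t - 3) + R. At t = 3: R = 3·3 + 13 = 22. Coefficients: P = 0, Q = 3
Result: 3/(t - 3)² + 22/(t - 3)³


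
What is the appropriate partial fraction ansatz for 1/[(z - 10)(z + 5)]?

Distinct linear factors: A/(z - 10) + B/(z + 5)


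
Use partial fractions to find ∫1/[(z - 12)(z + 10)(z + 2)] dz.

Cover-up: P = 1/308, Q = 1/176, R = -1/112. Decomposition: (1/308)/(z - 12) + (1/176)/(z + 10) - (1/112)/(z + 2). Integrate each term: (1/308) ln|(z - 12)| + (1/176) ln|(z + 10)| - (1/112) ln|(z + 2)| + C


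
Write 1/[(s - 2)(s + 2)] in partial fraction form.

1/(s - 2)(s + 2) = P/(s - 2) + Q/(s + 2). P = 1/(2 + 2) = 1/4, Q = 1/(-2 - 2) = -1/4
Result: (1/4)/(s - 2) - (1/4)/(s + 2)


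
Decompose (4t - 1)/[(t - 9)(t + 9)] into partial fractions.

At t=9: P = (4·9 - 1)/(9 + 9) = 35/18. At t=-9: Q = (4·(-9) - 1)/(-9 - 9) = 37/18
Result: (35/18)/(t - 9) + (37/18)/(t + 9)


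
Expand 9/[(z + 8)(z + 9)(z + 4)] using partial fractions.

Using cover-up method: A = -9/4, B = 9/5, C = 9/20
Result: (-9/4)/(z + 8) + (9/5)/(z + 9) + (9/20)/(z + 4)


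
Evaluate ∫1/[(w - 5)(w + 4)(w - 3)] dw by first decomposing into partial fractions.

Cover-up: P = 1/18, Q = 1/63, R = -1/14. Decomposition: (1/18)/(w - 5) + (1/63)/(w + 4) - (1/14)/(w - 3). Integrate each term: (1/18) ln|(w - 5)| + (1/63) ln|(w + 4)| - (1/14) ln|(w - 3)| + C


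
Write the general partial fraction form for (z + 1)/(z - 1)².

Repeated linear factor: P/(z - 1) + Q/(z - 1)²


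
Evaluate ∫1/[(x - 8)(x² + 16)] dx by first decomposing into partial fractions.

Cover-up at x=8: A = 1/(8²+16) = 1/80. Coeff matching: B = -1/80, C = -1/10. Decomposition: (1/80)/(x - 8) - ((1/80)x + 1/10)/(x² + 16). Integrate: linear → ln, quadratic → (1/2)ln + arctan: (1/80) ln|(x - 8)| - (1/160) ln(x² + 16) - (1/40) arctan(x/4) + C


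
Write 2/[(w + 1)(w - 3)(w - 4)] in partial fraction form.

Using cover-up method: P = 1/10, Q = -1/2, R = 2/5
Result: (1/10)/(w + 1) - (1/2)/(w - 3) + (2/5)/(w - 4)


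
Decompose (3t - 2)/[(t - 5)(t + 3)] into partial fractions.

At t=5: A = (3·5 - 2)/(5 + 3) = 13/8. At t=-3: B = (3·(-3) - 2)/(-3 - 5) = 11/8
Result: (13/8)/(t - 5) + (11/8)/(t + 3)


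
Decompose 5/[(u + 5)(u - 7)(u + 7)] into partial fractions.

Using cover-up method: P = -5/24, Q = 5/168, R = 5/28
Result: (-5/24)/(u + 5) + (5/168)/(u - 7) + (5/28)/(u + 7)


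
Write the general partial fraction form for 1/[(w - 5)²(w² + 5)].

Repeated linear + quadratic: A/(w - 5) + B/(w - 5)² + (Cw + D)/(w² + 5)


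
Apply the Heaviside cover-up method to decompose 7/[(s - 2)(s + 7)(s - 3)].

Cover (s - 2), s=2: A = 7/[(2 + 7)(2 - 3)] = -7/9. Cover (s + 7), s=-7: B = 7/[(-7 - 2)(-7 - 3)] = 7/90. Cover (s - 3), s=3: C = 7/[(3 - 2)(3 + 7)] = 7/10.
Result: (-7/9)/(s - 2) + (7/90)/(s + 7) + (7/10)/(s - 3)


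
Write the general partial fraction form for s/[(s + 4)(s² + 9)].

Linear + irreducible quadratic: A/(s + 4) + (Bs + C)/(s² + 9)


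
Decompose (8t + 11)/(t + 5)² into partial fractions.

(8t + 11) = P(t + 5) + Q. At t = -5: Q = 8·(-5) + 11 = -29. Coeff of t: P = 8
Result: 8/(t + 5) - 29/(t + 5)²


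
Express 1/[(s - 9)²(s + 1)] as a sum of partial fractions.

Cover-up at s=-1: R = 1/(-1 - 9)² = 1/100. Cover-up at s=9: Q = 1/(9 + 1) = 1/10. Comparing s² coeff: P = -R = -1/100
Result: (-1/100)/(s - 9) + (1/10)/(s - 9)² + (1/100)/(s + 1)


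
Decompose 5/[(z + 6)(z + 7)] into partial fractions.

5/(z + 6)(z + 7) = A/(z + 6) + B/(z + 7). A = 5/(-6 + 7) = 5, B = 5/(-7 + 6) = -5
Result: 5/(z + 6) - 5/(z + 7)


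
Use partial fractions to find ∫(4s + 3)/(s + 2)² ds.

Decompose: P = 4, Q = 4·(-2) + 3 = -5, so (4s + 3)/(s + 2)² = 4/(s + 2) - 5/(s + 2)². Integrate: ∫ P/(s + 2) ds = 4 ln|(s + 2)|; ∫ Q/(s + 2)² ds = 5/(s + 2). Sum: 4 ln|(s + 2)| + 5/(s + 2) + C


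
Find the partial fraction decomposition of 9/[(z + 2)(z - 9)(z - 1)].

Using cover-up method: α = 3/11, β = 9/88, γ = -3/8
Result: (3/11)/(z + 2) + (9/88)/(z - 9) - (3/8)/(z - 1)


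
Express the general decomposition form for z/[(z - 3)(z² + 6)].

Linear + irreducible quadratic: P/(z - 3) + (Qz + R)/(z² + 6)


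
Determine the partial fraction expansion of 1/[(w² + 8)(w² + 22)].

Coefficient matching gives α = γ = 0, β = 1/(22-8) = 1/14, δ = -β = -1/14
Result: (1/14)/(w² + 8) - (1/14)/(w² + 22)


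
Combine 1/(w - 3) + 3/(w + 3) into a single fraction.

Common denominator (w - 3)(w + 3). Numerator: 1(w + 3) + 3(w - 3) = (w + 3) + (3w - 9) = 4w - 6
Result: (4w - 6)/[(w - 3)(w + 3)]


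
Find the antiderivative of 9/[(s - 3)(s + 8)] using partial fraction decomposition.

Decompose: 9/[(s - 3)(s + 8)] = (9/11)/(s - 3) - (9/11)/(s + 8). Integrate each term: (9/11) ln|(s - 3)| - (9/11) ln|(s + 8)| + C


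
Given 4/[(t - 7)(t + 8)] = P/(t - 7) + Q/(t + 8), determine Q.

Cover-up at t = -8: Q = 4/(-8 - 7) = -4/15


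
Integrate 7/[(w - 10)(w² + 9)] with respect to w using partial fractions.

Cover-up at w=10: α = 7/(10²+9) = 7/109. Coeff matching: β = -7/109, γ = -70/109. Decomposition: (7/109)/(w - 10) - ((7/109)w + 70/109)/(w² + 9). Integrate: linear → ln, quadratic → (1/2)ln + arctan: (7/109) ln|(w - 10)| - (7/218) ln(w² + 9) - (70/327) arctan(w/3) + C


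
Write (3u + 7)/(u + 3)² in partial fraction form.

(3u + 7) = A(u + 3) + B. At u = -3: B = 3·(-3) + 7 = -2. Coeff of u: A = 3
Result: 3/(u + 3) - 2/(u + 3)²


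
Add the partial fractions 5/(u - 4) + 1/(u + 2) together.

Common denominator (u - 4)(u + 2). Numerator: 5(u + 2) + 1(u - 4) = (5u + 10) + (u - 4) = 6u + 6
Result: (6u + 6)/[(u - 4)(u + 2)]


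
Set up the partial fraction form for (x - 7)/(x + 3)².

Repeated linear factor: A/(x + 3) + B/(x + 3)²


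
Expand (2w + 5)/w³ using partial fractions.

(2w + 5) = Aw² + Bw + C. At w = 0: C = 2·0 + 5 = 5. Coefficients: A = 0, B = 2
Result: 2/w² + 5/w³


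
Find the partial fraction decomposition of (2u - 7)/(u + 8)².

(2u - 7) = α(u + 8) + β. At u = -8: β = 2·(-8) - 7 = -23. Coeff of u: α = 2
Result: 2/(u + 8) - 23/(u + 8)²


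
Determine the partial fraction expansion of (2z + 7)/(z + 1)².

(2z + 7) = P(z + 1) + Q. At z = -1: Q = 2·(-1) + 7 = 5. Coeff of z: P = 2
Result: 2/(z + 1) + 5/(z + 1)²


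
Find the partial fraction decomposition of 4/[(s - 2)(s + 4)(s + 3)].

Using cover-up method: A = 2/15, B = 2/3, C = -4/5
Result: (2/15)/(s - 2) + (2/3)/(s + 4) - (4/5)/(s + 3)


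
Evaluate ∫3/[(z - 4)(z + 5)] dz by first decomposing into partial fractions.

Decompose: 3/[(z - 4)(z + 5)] = (1/3)/(z - 4) - (1/3)/(z + 5). Integrate each term: (1/3) ln|(z - 4)| - (1/3) ln|(z + 5)| + C


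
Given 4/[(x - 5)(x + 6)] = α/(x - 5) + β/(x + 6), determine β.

Cover-up at x = -6: β = 4/(-6 - 5) = -4/11


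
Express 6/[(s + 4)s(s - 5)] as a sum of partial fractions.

Using cover-up method: A = 1/6, B = -3/10, C = 2/15
Result: (1/6)/(s + 4) - (3/10)/s + (2/15)/(s - 5)


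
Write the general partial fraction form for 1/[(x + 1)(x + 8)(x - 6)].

Three distinct linear factors: A/(x + 1) + B/(x + 8) + C/(x - 6)


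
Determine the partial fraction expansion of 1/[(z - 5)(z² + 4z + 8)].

Cover-up at z = 5: A = 1/(5² + 4·5 + 8) = 1/53. Then B = -A = -1/53, C = -A·(4 + 5) = -9/53
Result: (1/53)/(z - 5) - ((1/53)z + 9/53)/(z² + 4z + 8)


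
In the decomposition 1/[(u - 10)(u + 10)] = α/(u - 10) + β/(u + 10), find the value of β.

Cover-up at u = -10: β = 1/(-10 - 10) = -1/20


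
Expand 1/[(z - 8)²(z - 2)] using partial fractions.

Cover-up at z=2: γ = 1/(2 - 8)² = 1/36. Cover-up at z=8: β = 1/(8 - 2) = 1/6. Comparing z² coeff: α = -γ = -1/36
Result: (-1/36)/(z - 8) + (1/6)/(z - 8)² + (1/36)/(z - 2)


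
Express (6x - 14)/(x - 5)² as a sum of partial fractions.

(6x - 14) = α(x - 5) + β. At x = 5: β = 6·5 - 14 = 16. Coeff of x: α = 6
Result: 6/(x - 5) + 16/(x - 5)²


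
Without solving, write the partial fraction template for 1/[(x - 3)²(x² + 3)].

Repeated linear + quadratic: P/(x - 3) + Q/(x - 3)² + (Rx + S)/(x² + 3)


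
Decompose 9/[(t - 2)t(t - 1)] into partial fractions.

Using cover-up method: A = 9/2, B = 9/2, C = -9
Result: (9/2)/(t - 2) + (9/2)/t - 9/(t - 1)


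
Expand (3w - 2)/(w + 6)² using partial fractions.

(3w - 2) = P(w + 6) + Q. At w = -6: Q = 3·(-6) - 2 = -20. Coeff of w: P = 3
Result: 3/(w + 6) - 20/(w + 6)²


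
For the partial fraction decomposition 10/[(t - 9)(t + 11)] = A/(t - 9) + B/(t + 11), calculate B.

Cover-up at t = -11: B = 10/(-11 - 9) = -10/20 = -1/2


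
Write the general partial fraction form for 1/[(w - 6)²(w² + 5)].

Repeated linear + quadratic: A/(w - 6) + B/(w - 6)² + (Cw + D)/(w² + 5)


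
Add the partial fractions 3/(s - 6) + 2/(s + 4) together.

Common denominator (s - 6)(s + 4). Numerator: 3(s + 4) + 2(s - 6) = (3s + 12) + (2s - 12) = 5s
Result: (5s)/[(s - 6)(s + 4)]
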